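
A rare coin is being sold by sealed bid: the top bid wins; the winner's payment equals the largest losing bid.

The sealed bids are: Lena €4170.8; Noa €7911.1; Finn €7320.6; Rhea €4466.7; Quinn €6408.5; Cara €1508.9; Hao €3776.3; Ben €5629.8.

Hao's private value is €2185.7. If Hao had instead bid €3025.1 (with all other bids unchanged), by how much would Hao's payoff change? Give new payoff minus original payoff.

The highest bid among the other bidders is €7911.1; Hao's bid doesn't change that.
Original bid €3776.3: Hao is not highest (top rival bid is €7911.1); payoff €0.
Alternative bid €3025.1: Hao is not highest (top rival bid is €7911.1); payoff €0.
Change in payoff = €0 − (€0) = €0.

€0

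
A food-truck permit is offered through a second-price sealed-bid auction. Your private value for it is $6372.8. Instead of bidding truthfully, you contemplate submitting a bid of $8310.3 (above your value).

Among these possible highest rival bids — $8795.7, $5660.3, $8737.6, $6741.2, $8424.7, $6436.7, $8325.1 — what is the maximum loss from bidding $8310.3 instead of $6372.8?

$368.4

$8795.7: same outcome either way → loss $0.
$5660.3: same outcome either way → loss $0.
$8737.6: same outcome either way → loss $0.
$6741.2: truthful gives $0, deviation gives −$368.4 → loss $368.4.
$8424.7: same outcome either way → loss $0.
$6436.7: truthful gives $0, deviation gives −$63.9 → loss $63.9.
$8325.1: same outcome either way → loss $0.
Maximum loss: $368.4.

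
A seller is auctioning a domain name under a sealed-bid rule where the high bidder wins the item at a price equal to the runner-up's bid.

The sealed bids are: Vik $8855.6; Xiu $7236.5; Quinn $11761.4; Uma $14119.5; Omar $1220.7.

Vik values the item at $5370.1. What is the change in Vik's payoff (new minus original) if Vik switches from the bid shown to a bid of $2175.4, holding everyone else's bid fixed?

The highest bid among the other bidders is $14119.5; Vik's bid doesn't change that.
Original bid $8855.6: Vik is not highest (top rival bid is $14119.5); payoff $0.
Alternative bid $2175.4: Vik is not highest (top rival bid is $14119.5); payoff $0.
Change in payoff = $0 − ($0) = $0.

$0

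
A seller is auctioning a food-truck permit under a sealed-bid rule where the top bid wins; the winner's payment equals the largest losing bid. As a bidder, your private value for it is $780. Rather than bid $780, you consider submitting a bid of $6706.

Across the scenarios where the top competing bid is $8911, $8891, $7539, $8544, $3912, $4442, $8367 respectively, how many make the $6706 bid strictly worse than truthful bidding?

The deviation hurts exactly when the highest competing bid lies strictly between $780 and $6706 — overbidding then wins at a price above your value.
$8911: above both → same outcome either way.
$8891: above both → same outcome either way.
$7539: above both → same outcome either way.
$8544: above both → same outcome either way.
$3912: inside the interval → strictly worse (loss $3132).
$4442: inside the interval → strictly worse (loss $3662).
$8367: above both → same outcome either way.
Count: 2.

2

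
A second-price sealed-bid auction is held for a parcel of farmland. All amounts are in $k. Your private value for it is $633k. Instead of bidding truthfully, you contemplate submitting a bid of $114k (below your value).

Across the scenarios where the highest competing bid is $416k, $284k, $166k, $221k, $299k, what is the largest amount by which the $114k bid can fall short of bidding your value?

$416k: truthful gives $217k, deviation gives $0k → loss $217k.
$284k: truthful gives $349k, deviation gives $0k → loss $349k.
$166k: truthful gives $467k, deviation gives $0k → loss $467k.
$221k: truthful gives $412k, deviation gives $0k → loss $412k.
$299k: truthful gives $334k, deviation gives $0k → loss $334k.
Maximum loss: $467k.

$467k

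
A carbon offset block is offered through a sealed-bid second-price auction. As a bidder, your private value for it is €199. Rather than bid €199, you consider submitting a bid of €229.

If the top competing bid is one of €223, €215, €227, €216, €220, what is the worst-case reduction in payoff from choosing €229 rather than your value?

€223: truthful gives €0, deviation gives −€24 → loss €24.
€215: truthful gives €0, deviation gives −€16 → loss €16.
€227: truthful gives €0, deviation gives −€28 → loss €28.
€216: truthful gives €0, deviation gives −€17 → loss €17.
€220: truthful gives €0, deviation gives −€21 → loss €21.
Maximum loss: €28.

€28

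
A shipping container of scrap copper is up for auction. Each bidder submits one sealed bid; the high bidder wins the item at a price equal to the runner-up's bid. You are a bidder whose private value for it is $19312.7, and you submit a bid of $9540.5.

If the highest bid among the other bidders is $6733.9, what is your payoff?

$12578.8

Your bid $9540.5 exceeds the highest competing bid $6733.9, so you win.
In a second-price auction the winner pays the second-highest bid, $6733.9.
Payoff = value − price = $19312.7 − $6733.9 = $12578.8.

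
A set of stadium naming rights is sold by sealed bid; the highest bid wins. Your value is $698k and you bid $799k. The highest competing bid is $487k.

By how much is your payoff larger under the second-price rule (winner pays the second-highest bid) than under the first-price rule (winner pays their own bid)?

You have the highest bid, so you win under either rule.
Second-price: pay $487k → payoff $211k.
First-price: pay your own bid $799k → payoff −$101k.
Difference = $211k − (−$101k) = $312k.

$312k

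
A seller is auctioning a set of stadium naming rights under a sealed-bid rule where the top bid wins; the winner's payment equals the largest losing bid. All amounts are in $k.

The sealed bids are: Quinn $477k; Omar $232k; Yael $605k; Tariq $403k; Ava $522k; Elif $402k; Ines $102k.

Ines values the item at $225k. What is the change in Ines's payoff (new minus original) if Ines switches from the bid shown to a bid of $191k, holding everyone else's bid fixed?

$0k

The highest bid among the other bidders is $605k; Ines's bid doesn't change that.
Original bid $102k: Ines is not highest (top rival bid is $605k); payoff $0k.
Alternative bid $191k: Ines is not highest (top rival bid is $605k); payoff $0k.
Change in payoff = $0k − ($0k) = $0k.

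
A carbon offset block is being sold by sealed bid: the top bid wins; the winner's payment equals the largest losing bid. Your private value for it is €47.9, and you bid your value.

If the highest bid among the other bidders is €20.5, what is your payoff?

Your bid €47.9 exceeds the highest competing bid €20.5, so you win.
In a second-price auction the winner pays the second-highest bid, €20.5.
Payoff = value − price = €47.9 − €20.5 = €27.4.

€27.4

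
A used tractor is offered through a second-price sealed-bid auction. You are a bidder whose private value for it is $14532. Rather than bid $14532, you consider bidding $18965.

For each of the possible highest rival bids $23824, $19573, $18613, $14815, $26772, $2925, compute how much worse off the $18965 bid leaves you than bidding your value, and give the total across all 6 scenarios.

The deviation costs you only when the competing bid falls strictly between $14532 and $18965; elsewhere both bids give the same outcome.
$23824: outcomes coincide → loss $0.
$19573: outcomes coincide → loss $0.
$18613: truthful payoff $0, deviation payoff −$4081 → loss $4081.
$14815: truthful payoff $0, deviation payoff −$283 → loss $283.
$26772: outcomes coincide → loss $0.
$2925: outcomes coincide → loss $0.
Total loss = $4081 + $283 = $4364.
In a second-price auction your bid sets only whether you win, not what you pay, so bidding your true value is weakly dominant.

$4364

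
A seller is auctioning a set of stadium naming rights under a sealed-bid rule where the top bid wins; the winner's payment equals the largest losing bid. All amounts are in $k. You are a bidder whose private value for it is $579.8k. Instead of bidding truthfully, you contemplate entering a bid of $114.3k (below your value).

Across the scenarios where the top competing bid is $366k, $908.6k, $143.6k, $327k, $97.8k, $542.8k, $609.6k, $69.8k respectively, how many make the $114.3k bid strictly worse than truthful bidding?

4

The deviation hurts exactly when the highest competing bid lies strictly between $114.3k and $579.8k — underbidding then forfeits a profitable win.
$366k: inside the interval → strictly worse (loss $213.8k).
$908.6k: above both → same outcome either way.
$143.6k: inside the interval → strictly worse (loss $436.2k).
$327k: inside the interval → strictly worse (loss $252.8k).
$97.8k: below both → same outcome either way.
$542.8k: inside the interval → strictly worse (loss $37k).
$609.6k: above both → same outcome either way.
$69.8k: below both → same outcome either way.
Count: 4.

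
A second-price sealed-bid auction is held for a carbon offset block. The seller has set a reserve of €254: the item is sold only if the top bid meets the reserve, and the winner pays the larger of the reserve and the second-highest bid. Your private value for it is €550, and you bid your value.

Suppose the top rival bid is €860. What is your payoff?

Your bid €550 is below the highest competing bid €860, so you lose. Payoff €0.

€0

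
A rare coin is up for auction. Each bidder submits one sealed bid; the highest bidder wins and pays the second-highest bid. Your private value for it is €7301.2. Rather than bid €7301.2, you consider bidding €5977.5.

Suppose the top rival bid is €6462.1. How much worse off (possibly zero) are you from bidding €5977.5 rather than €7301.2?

Bidding your value €7301.2: you win (since €7301.2 > €6462.1) and pay €6462.1. Payoff €839.1.
Bidding €5977.5: you lose. Payoff €0.
The competing bid €6462.1 lies between your shaded bid and your value, so underbidding forfeits an item you could have won at a profitable price.
Loss from deviating = €839.1 − (€0) = €839.1.

€839.1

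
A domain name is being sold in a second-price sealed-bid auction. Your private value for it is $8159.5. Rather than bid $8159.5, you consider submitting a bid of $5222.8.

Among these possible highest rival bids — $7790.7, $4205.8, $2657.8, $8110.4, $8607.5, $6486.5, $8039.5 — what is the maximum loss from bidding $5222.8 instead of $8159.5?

$1673

$7790.7: truthful gives $368.8, deviation gives $0 → loss $368.8.
$4205.8: same outcome either way → loss $0.
$2657.8: same outcome either way → loss $0.
$8110.4: truthful gives $49.1, deviation gives $0 → loss $49.1.
$8607.5: same outcome either way → loss $0.
$6486.5: truthful gives $1673, deviation gives $0 → loss $1673.
$8039.5: truthful gives $120, deviation gives $0 → loss $120.
Maximum loss: $1673.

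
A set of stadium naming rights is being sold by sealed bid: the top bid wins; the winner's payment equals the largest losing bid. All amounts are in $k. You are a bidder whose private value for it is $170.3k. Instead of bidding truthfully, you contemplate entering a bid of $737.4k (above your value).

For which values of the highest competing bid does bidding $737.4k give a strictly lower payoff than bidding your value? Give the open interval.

If the competing bid is below $170.3k, both bids win at the same price — no difference.
If it is above $737.4k, both bids lose — no difference.
If it lies strictly between $170.3k and $737.4k, bidding your value loses (payoff 0) while bidding $737.4k wins at a price above your value (payoff negative).
So the deviation strictly hurts on the open interval ($170.3k, $737.4k).

($170.3k, $737.4k)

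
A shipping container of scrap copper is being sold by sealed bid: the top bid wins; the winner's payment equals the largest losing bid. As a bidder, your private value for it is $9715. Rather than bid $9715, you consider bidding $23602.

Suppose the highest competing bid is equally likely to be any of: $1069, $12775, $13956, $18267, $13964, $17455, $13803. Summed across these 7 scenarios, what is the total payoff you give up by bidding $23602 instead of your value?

$31930

The deviation costs you only when the competing bid falls strictly between $9715 and $23602; elsewhere both bids give the same outcome.
$1069: outcomes coincide → loss $0.
$12775: truthful payoff $0, deviation payoff −$3060 → loss $3060.
$13956: truthful payoff $0, deviation payoff −$4241 → loss $4241.
$18267: truthful payoff $0, deviation payoff −$8552 → loss $8552.
$13964: truthful payoff $0, deviation payoff −$4249 → loss $4249.
$17455: truthful payoff $0, deviation payoff −$7740 → loss $7740.
$13803: truthful payoff $0, deviation payoff −$4088 → loss $4088.
Total loss = $3060 + $4241 + $8552 + $4249 + $7740 + $4088 = $31930.
Truthful bidding weakly dominates here: raising your bid can only win items priced above your value, and lowering it can only forfeit items priced below.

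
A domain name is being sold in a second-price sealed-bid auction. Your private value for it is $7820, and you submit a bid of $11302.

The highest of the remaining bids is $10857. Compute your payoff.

Your bid $11302 exceeds the highest competing bid $10857, so you win.
In a second-price auction the winner pays the second-highest bid, $10857.
Payoff = value − price = $7820 − $10857 = −$3037.

−$3037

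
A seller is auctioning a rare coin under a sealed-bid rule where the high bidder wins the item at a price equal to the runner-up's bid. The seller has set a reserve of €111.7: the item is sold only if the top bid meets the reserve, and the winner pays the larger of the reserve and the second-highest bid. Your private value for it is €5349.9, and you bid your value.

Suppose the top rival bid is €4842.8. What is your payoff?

€507.1

Your bid €5349.9 is the highest and exceeds the reserve.
Price = max(second-highest bid, reserve) = max(€4842.8, €111.7) = €4842.8.
Payoff = €5349.9 − €4842.8 = €507.1.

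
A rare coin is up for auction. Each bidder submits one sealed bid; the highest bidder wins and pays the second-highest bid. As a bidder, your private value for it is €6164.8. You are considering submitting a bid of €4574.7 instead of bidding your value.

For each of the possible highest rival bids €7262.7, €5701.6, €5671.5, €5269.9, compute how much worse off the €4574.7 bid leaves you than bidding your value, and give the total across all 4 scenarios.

€1851.4

The deviation costs you only when the competing bid falls strictly between €4574.7 and €6164.8; elsewhere both bids give the same outcome.
€7262.7: outcomes coincide → loss €0.
€5701.6: truthful payoff €463.2, deviation payoff €0 → loss €463.2.
€5671.5: truthful payoff €493.3, deviation payoff €0 → loss €493.3.
€5269.9: truthful payoff €894.9, deviation payoff €0 → loss €894.9.
Total loss = €463.2 + €493.3 + €894.9 = €1851.4.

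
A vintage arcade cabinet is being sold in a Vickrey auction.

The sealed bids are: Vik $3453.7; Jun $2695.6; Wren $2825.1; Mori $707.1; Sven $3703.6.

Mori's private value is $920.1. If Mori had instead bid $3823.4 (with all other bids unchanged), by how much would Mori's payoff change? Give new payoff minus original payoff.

−$2783.5

The highest bid among the other bidders is $3703.6; Mori's bid doesn't change that.
Original bid $707.1: Mori is not highest (top rival bid is $3703.6); payoff $0.
Alternative bid $3823.4: Mori is highest, pays the top rival bid $3703.6; payoff $920.1 − $3703.6 = −$2783.5.
Change in payoff = −$2783.5 − ($0) = −$2783.5.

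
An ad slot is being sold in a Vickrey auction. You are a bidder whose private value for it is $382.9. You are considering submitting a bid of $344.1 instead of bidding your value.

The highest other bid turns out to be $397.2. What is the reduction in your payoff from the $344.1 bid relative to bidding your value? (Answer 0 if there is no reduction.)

Bidding your value $382.9: you lose (since $382.9 < $397.2). Payoff $0.
Bidding $344.1: you lose. Payoff $0.
Difference = $0 − $0 = $0; both bids lead to the same outcome because the competing bid is above both your value and your alternative bid.

$0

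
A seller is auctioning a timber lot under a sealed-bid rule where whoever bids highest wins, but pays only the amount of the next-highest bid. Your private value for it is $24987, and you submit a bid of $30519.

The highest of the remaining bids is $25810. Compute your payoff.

−$823

Your bid $30519 exceeds the highest competing bid $25810, so you win.
In a second-price auction the winner pays the second-highest bid, $25810.
Payoff = value − price = $24987 − $25810 = −$823.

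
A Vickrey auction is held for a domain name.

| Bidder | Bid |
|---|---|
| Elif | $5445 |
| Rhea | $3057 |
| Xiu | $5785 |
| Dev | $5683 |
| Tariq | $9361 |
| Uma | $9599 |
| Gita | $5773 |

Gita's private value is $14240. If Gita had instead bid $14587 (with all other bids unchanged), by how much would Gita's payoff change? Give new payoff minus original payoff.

$4641

The highest bid among the other bidders is $9599; Gita's bid doesn't change that.
Original bid $5773: Gita is not highest (top rival bid is $9599); payoff $0.
Alternative bid $14587: Gita is highest, pays the top rival bid $9599; payoff $14240 − $9599 = $4641.
Change in payoff = $4641 − ($0) = $4641.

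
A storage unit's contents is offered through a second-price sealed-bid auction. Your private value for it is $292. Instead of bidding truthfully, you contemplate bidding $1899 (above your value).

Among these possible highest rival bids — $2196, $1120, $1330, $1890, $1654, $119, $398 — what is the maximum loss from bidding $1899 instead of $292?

$1598

$2196: same outcome either way → loss $0.
$1120: truthful gives $0, deviation gives −$828 → loss $828.
$1330: truthful gives $0, deviation gives −$1038 → loss $1038.
$1890: truthful gives $0, deviation gives −$1598 → loss $1598.
$1654: truthful gives $0, deviation gives −$1362 → loss $1362.
$119: same outcome either way → loss $0.
$398: truthful gives $0, deviation gives −$106 → loss $106.
Maximum loss: $1598.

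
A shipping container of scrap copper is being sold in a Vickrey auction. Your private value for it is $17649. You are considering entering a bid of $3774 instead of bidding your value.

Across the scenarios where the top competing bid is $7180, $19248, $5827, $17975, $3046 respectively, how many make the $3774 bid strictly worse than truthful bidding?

2

The deviation hurts exactly when the highest competing bid lies strictly between $3774 and $17649 — underbidding then forfeits a profitable win.
$7180: inside the interval → strictly worse (loss $10469).
$19248: above both → same outcome either way.
$5827: inside the interval → strictly worse (loss $11822).
$17975: above both → same outcome either way.
$3046: below both → same outcome either way.
Count: 2.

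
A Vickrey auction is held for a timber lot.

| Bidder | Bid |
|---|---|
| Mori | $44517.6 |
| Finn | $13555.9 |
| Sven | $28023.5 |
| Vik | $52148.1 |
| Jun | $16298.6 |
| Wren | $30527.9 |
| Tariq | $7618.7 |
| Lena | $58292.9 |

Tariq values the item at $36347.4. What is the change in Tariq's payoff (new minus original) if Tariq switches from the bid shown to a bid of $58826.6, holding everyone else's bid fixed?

The highest bid among the other bidders is $58292.9; Tariq's bid doesn't change that.
Original bid $7618.7: Tariq is not highest (top rival bid is $58292.9); payoff $0.
Alternative bid $58826.6: Tariq is highest, pays the top rival bid $58292.9; payoff $36347.4 − $58292.9 = −$21945.5.
Change in payoff = −$21945.5 − ($0) = −$21945.5.

−$21945.5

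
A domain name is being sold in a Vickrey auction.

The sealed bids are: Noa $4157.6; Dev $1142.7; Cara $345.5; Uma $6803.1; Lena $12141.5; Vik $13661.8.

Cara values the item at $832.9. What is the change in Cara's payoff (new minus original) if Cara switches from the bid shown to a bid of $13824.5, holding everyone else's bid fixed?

−$12828.9

The highest bid among the other bidders is $13661.8; Cara's bid doesn't change that.
Original bid $345.5: Cara is not highest (top rival bid is $13661.8); payoff $0.
Alternative bid $13824.5: Cara is highest, pays the top rival bid $13661.8; payoff $832.9 − $13661.8 = −$12828.9.
Change in payoff = −$12828.9 − ($0) = −$12828.9.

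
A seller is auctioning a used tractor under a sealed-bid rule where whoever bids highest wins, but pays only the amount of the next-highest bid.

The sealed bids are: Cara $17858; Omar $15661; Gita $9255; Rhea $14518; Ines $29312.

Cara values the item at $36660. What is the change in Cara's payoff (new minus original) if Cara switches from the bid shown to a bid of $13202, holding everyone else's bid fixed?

The highest bid among the other bidders is $29312; Cara's bid doesn't change that.
Original bid $17858: Cara is not highest (top rival bid is $29312); payoff $0.
Alternative bid $13202: Cara is not highest (top rival bid is $29312); payoff $0.
Change in payoff = $0 − ($0) = $0.

$0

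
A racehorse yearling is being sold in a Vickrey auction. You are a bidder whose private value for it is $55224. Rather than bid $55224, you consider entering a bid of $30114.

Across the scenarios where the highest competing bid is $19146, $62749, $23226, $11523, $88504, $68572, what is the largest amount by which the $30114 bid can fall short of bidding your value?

$19146: same outcome either way → loss $0.
$62749: same outcome either way → loss $0.
$23226: same outcome either way → loss $0.
$11523: same outcome either way → loss $0.
$88504: same outcome either way → loss $0.
$68572: same outcome either way → loss $0.
Maximum loss: $0.

$0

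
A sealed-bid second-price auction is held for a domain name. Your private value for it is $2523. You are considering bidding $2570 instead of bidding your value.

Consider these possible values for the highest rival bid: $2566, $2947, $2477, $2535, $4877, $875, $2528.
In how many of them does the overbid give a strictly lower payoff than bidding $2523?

3

The deviation hurts exactly when the highest competing bid lies strictly between $2523 and $2570 — overbidding then wins at a price above your value.
$2566: inside the interval → strictly worse (loss $43).
$2947: above both → same outcome either way.
$2477: below both → same outcome either way.
$2535: inside the interval → strictly worse (loss $12).
$4877: above both → same outcome either way.
$875: below both → same outcome either way.
$2528: inside the interval → strictly worse (loss $5).
Count: 3.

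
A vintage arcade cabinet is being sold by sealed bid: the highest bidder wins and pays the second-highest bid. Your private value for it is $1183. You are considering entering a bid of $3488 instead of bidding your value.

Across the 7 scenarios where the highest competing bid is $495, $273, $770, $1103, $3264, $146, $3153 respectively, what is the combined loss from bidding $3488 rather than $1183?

$4051

The deviation costs you only when the competing bid falls strictly between $1183 and $3488; elsewhere both bids give the same outcome.
$495: outcomes coincide → loss $0.
$273: outcomes coincide → loss $0.
$770: outcomes coincide → loss $0.
$1103: outcomes coincide → loss $0.
$3264: truthful payoff $0, deviation payoff −$2081 → loss $2081.
$146: outcomes coincide → loss $0.
$3153: truthful payoff $0, deviation payoff −$1970 → loss $1970.
Total loss = $2081 + $1970 = $4051.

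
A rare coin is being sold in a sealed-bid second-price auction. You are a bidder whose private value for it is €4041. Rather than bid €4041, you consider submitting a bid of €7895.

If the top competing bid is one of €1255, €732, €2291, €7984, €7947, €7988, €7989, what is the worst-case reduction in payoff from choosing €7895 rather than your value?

€0

€1255: same outcome either way → loss €0.
€732: same outcome either way → loss €0.
€2291: same outcome either way → loss €0.
€7984: same outcome either way → loss €0.
€7947: same outcome either way → loss €0.
€7988: same outcome either way → loss €0.
€7989: same outcome either way → loss €0.
Maximum loss: €0.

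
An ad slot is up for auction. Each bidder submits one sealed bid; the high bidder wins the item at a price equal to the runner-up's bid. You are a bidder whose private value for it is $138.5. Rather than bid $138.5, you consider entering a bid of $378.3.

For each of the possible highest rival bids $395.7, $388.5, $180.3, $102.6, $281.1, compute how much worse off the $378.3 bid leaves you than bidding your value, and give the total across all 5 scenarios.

$184.4

The deviation costs you only when the competing bid falls strictly between $138.5 and $378.3; elsewhere both bids give the same outcome.
$395.7: outcomes coincide → loss $0.
$388.5: outcomes coincide → loss $0.
$180.3: truthful payoff $0, deviation payoff −$41.8 → loss $41.8.
$102.6: outcomes coincide → loss $0.
$281.1: truthful payoff $0, deviation payoff −$142.6 → loss $142.6.
Total loss = $41.8 + $142.6 = $184.4.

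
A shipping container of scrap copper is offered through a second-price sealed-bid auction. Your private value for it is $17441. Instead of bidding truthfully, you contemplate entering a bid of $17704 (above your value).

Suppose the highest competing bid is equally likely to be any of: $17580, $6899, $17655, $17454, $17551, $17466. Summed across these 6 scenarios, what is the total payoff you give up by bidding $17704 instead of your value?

$501

The deviation costs you only when the competing bid falls strictly between $17441 and $17704; elsewhere both bids give the same outcome.
$17580: truthful payoff $0, deviation payoff −$139 → loss $139.
$6899: outcomes coincide → loss $0.
$17655: truthful payoff $0, deviation payoff −$214 → loss $214.
$17454: truthful payoff $0, deviation payoff −$13 → loss $13.
$17551: truthful payoff $0, deviation payoff −$110 → loss $110.
$17466: truthful payoff $0, deviation payoff −$25 → loss $25.
Total loss = $139 + $214 + $13 + $110 + $25 = $501.
Because the price is fixed by the runner-up's bid, deviating from your value can only change a good outcome into a bad one — never the reverse.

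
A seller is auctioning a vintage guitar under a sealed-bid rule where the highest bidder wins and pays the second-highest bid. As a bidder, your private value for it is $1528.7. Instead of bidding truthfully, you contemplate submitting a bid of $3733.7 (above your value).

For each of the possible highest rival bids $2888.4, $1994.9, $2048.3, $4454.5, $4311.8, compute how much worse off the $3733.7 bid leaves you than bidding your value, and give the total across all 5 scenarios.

$2345.5

The deviation costs you only when the competing bid falls strictly between $1528.7 and $3733.7; elsewhere both bids give the same outcome.
$2888.4: truthful payoff $0, deviation payoff −$1359.7 → loss $1359.7.
$1994.9: truthful payoff $0, deviation payoff −$466.2 → loss $466.2.
$2048.3: truthful payoff $0, deviation payoff −$519.6 → loss $519.6.
$4454.5: outcomes coincide → loss $0.
$4311.8: outcomes coincide → loss $0.
Total loss = $1359.7 + $466.2 + $519.6 = $2345.5.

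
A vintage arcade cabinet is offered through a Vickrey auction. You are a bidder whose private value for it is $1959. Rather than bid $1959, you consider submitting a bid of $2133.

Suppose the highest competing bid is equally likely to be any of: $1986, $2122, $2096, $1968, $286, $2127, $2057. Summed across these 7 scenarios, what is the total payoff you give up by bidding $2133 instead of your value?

The deviation costs you only when the competing bid falls strictly between $1959 and $2133; elsewhere both bids give the same outcome.
$1986: truthful payoff $0, deviation payoff −$27 → loss $27.
$2122: truthful payoff $0, deviation payoff −$163 → loss $163.
$2096: truthful payoff $0, deviation payoff −$137 → loss $137.
$1968: truthful payoff $0, deviation payoff −$9 → loss $9.
$286: outcomes coincide → loss $0.
$2127: truthful payoff $0, deviation payoff −$168 → loss $168.
$2057: truthful payoff $0, deviation payoff −$98 → loss $98.
Total loss = $27 + $163 + $137 + $9 + $168 + $98 = $602.
Because the price is fixed by the runner-up's bid, deviating from your value can only change a good outcome into a bad one — never the reverse.

$602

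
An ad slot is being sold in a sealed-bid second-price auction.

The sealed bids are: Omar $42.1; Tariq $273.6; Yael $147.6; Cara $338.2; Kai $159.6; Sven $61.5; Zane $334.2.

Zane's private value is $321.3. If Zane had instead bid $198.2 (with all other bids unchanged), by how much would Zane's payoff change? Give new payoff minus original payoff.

$0

The highest bid among the other bidders is $338.2; Zane's bid doesn't change that.
Original bid $334.2: Zane is not highest (top rival bid is $338.2); payoff $0.
Alternative bid $198.2: Zane is not highest (top rival bid is $338.2); payoff $0.
Change in payoff = $0 − ($0) = $0.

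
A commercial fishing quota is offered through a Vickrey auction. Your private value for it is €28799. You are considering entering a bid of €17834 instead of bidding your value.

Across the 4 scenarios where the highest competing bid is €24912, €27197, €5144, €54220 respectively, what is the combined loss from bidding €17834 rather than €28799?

The deviation costs you only when the competing bid falls strictly between €17834 and €28799; elsewhere both bids give the same outcome.
€24912: truthful payoff €3887, deviation payoff €0 → loss €3887.
€27197: truthful payoff €1602, deviation payoff €0 → loss €1602.
€5144: outcomes coincide → loss €0.
€54220: outcomes coincide → loss €0.
Total loss = €3887 + €1602 = €5489.

€5489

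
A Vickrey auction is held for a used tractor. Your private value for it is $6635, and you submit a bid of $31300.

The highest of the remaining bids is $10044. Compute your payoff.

−$3409

Your bid $31300 exceeds the highest competing bid $10044, so you win.
In a second-price auction the winner pays the second-highest bid, $10044.
Payoff = value − price = $6635 − $10044 = −$3409.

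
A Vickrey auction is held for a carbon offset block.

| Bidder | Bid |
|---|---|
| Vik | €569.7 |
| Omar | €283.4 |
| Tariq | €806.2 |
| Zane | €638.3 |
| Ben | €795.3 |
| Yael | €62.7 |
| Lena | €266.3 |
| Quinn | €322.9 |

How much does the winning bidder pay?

Highest bid: Tariq at €806.2, so Tariq wins.
Second-highest bid: Ben at €795.3 — that is the price the winner pays.

€795.3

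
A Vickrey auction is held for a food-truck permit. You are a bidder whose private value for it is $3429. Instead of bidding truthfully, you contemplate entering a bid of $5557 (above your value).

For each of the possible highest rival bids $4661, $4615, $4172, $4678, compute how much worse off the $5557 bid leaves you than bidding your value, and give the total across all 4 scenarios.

The deviation costs you only when the competing bid falls strictly between $3429 and $5557; elsewhere both bids give the same outcome.
$4661: truthful payoff $0, deviation payoff −$1232 → loss $1232.
$4615: truthful payoff $0, deviation payoff −$1186 → loss $1186.
$4172: truthful payoff $0, deviation payoff −$743 → loss $743.
$4678: truthful payoff $0, deviation payoff −$1249 → loss $1249.
Total loss = $1232 + $1186 + $743 + $1249 = $4410.
In a second-price auction your bid sets only whether you win, not what you pay, so bidding your true value is weakly dominant.

$4410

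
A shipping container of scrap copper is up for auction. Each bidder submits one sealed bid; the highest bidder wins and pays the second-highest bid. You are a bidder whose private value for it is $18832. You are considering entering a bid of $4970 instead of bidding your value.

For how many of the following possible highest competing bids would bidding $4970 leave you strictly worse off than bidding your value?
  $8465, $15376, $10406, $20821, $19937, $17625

The deviation hurts exactly when the highest competing bid lies strictly between $4970 and $18832 — underbidding then forfeits a profitable win.
$8465: inside the interval → strictly worse (loss $10367).
$15376: inside the interval → strictly worse (loss $3456).
$10406: inside the interval → strictly worse (loss $8426).
$20821: above both → same outcome either way.
$19937: above both → same outcome either way.
$17625: inside the interval → strictly worse (loss $1207).
Count: 4.

4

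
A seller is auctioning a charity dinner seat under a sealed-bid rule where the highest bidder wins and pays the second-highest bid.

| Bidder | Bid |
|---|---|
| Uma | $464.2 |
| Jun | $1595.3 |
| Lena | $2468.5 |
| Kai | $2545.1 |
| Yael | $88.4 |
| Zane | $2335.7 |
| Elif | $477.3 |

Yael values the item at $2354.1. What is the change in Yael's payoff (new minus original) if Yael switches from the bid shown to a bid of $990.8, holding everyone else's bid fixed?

$0

The highest bid among the other bidders is $2545.1; Yael's bid doesn't change that.
Original bid $88.4: Yael is not highest (top rival bid is $2545.1); payoff $0.
Alternative bid $990.8: Yael is not highest (top rival bid is $2545.1); payoff $0.
Change in payoff = $0 − ($0) = $0.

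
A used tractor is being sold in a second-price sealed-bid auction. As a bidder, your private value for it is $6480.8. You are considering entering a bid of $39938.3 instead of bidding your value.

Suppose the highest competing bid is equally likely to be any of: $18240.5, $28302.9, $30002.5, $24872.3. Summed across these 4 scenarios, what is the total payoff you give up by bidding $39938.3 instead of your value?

The deviation costs you only when the competing bid falls strictly between $6480.8 and $39938.3; elsewhere both bids give the same outcome.
$18240.5: truthful payoff $0, deviation payoff −$11759.7 → loss $11759.7.
$28302.9: truthful payoff $0, deviation payoff −$21822.1 → loss $21822.1.
$30002.5: truthful payoff $0, deviation payoff −$23521.7 → loss $23521.7.
$24872.3: truthful payoff $0, deviation payoff −$18391.5 → loss $18391.5.
Total loss = $11759.7 + $21822.1 + $23521.7 + $18391.5 = $75495.
In a second-price auction your bid sets only whether you win, not what you pay, so bidding your true value is weakly dominant.

$75495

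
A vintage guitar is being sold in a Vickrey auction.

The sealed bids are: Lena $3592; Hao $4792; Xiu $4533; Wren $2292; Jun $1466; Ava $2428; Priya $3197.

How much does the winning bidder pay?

$4533

Highest bid: Hao at $4792, so Hao wins.
Second-highest bid: Xiu at $4533 — that is the price the winner pays.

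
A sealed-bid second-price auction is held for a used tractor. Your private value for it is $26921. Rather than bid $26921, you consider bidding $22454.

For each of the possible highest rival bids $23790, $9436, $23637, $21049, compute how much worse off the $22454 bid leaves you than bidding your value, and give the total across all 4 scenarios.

The deviation costs you only when the competing bid falls strictly between $22454 and $26921; elsewhere both bids give the same outcome.
$23790: truthful payoff $3131, deviation payoff $0 → loss $3131.
$9436: outcomes coincide → loss $0.
$23637: truthful payoff $3284, deviation payoff $0 → loss $3284.
$21049: outcomes coincide → loss $0.
Total loss = $3131 + $3284 = $6415.

$6415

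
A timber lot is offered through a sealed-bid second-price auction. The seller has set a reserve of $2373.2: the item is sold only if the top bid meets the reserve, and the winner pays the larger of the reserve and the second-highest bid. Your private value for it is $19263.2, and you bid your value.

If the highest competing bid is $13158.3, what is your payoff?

$6104.9

Your bid $19263.2 is the highest and exceeds the reserve.
Price = max(second-highest bid, reserve) = max($13158.3, $2373.2) = $13158.3.
Payoff = $19263.2 − $13158.3 = $6104.9.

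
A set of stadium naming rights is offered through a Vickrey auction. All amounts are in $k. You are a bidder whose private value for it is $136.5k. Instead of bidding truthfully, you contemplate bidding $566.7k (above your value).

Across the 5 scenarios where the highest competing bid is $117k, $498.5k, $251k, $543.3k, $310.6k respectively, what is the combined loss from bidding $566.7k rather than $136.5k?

The deviation costs you only when the competing bid falls strictly between $136.5k and $566.7k; elsewhere both bids give the same outcome.
$117k: outcomes coincide → loss $0k.
$498.5k: truthful payoff $0k, deviation payoff −$362k → loss $362k.
$251k: truthful payoff $0k, deviation payoff −$114.5k → loss $114.5k.
$543.3k: truthful payoff $0k, deviation payoff −$406.8k → loss $406.8k.
$310.6k: truthful payoff $0k, deviation payoff −$174.1k → loss $174.1k.
Total loss = $362k + $114.5k + $406.8k + $174.1k = $1057.4k.

$1057.4k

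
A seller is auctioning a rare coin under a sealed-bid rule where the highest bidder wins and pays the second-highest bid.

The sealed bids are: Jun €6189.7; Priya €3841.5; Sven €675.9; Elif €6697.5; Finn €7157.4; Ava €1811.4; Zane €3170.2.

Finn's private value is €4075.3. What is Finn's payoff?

Highest bid: Finn at €7157.4, so Finn wins.
Second-highest bid: Elif at €6697.5 — that is the price the winner pays.
Finn's payoff = value − price = €4075.3 − €6697.5 = −€2622.2.

−€2622.2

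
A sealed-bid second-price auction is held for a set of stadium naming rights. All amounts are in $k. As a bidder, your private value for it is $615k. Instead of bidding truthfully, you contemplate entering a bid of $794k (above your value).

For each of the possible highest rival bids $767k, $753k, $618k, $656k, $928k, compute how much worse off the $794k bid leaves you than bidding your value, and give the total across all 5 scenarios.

$334k

The deviation costs you only when the competing bid falls strictly between $615k and $794k; elsewhere both bids give the same outcome.
$767k: truthful payoff $0k, deviation payoff −$152k → loss $152k.
$753k: truthful payoff $0k, deviation payoff −$138k → loss $138k.
$618k: truthful payoff $0k, deviation payoff −$3k → loss $3k.
$656k: truthful payoff $0k, deviation payoff −$41k → loss $41k.
$928k: outcomes coincide → loss $0k.
Total loss = $152k + $138k + $3k + $41k = $334k.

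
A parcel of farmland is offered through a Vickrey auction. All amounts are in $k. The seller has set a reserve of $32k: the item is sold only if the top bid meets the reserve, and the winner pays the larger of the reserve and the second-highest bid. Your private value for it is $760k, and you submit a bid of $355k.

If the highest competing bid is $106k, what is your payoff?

$654k

Your bid $355k is the highest and exceeds the reserve.
Price = max(second-highest bid, reserve) = max($106k, $32k) = $106k.
Payoff = $760k − $106k = $654k.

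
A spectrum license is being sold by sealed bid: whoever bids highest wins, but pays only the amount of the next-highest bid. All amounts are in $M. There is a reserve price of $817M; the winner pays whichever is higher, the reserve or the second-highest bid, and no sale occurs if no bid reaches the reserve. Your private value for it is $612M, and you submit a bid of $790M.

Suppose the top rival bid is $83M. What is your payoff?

Your bid $790M is the highest bid but falls below the reserve $817M, so the item goes unsold. Payoff $0M.

$0M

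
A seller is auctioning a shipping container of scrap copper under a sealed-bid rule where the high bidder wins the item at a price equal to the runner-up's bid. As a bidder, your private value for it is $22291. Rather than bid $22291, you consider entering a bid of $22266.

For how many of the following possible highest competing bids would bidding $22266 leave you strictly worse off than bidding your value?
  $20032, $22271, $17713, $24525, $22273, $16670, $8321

2

The deviation hurts exactly when the highest competing bid lies strictly between $22266 and $22291 — underbidding then forfeits a profitable win.
$20032: below both → same outcome either way.
$22271: inside the interval → strictly worse (loss $20).
$17713: below both → same outcome either way.
$24525: above both → same outcome either way.
$22273: inside the interval → strictly worse (loss $18).
$16670: below both → same outcome either way.
$8321: below both → same outcome either way.
Count: 2.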